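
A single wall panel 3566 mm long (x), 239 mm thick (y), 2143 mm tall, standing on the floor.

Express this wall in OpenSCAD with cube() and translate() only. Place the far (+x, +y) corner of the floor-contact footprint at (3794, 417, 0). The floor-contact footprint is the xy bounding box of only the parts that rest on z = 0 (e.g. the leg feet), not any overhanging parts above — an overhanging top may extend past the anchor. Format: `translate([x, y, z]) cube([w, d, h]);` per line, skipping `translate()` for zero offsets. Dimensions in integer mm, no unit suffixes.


translate([228, 178, 0]) cube([3566, 239, 2143]);


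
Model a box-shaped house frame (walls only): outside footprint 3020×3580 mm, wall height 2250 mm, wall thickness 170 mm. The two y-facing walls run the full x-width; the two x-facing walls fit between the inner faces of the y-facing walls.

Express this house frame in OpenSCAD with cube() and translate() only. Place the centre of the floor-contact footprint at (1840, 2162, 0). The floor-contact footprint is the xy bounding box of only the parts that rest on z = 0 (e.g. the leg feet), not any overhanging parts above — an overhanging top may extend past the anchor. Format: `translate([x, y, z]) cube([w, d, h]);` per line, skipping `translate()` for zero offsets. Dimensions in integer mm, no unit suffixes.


translate([330, 372, 0]) cube([3020, 170, 2250]);
translate([330, 3782, 0]) cube([3020, 170, 2250]);
translate([330, 542, 0]) cube([170, 3240, 2250]);
translate([3180, 542, 0]) cube([170, 3240, 2250]);


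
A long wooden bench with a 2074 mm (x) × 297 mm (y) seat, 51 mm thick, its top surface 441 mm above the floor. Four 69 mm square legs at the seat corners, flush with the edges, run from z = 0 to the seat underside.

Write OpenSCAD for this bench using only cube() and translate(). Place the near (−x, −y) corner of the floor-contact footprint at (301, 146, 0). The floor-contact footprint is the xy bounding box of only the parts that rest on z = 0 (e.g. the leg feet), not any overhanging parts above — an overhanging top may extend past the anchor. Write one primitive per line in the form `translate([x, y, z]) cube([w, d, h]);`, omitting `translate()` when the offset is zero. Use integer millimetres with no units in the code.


// leg_h = 441 − 51 = 390
translate([301, 146, 390]) cube([2074, 297, 51]);
translate([301, 146, 0]) cube([69, 69, 390]);
translate([301, 374, 0]) cube([69, 69, 390]);
translate([2306, 146, 0]) cube([69, 69, 390]);
translate([2306, 374, 0]) cube([69, 69, 390]);


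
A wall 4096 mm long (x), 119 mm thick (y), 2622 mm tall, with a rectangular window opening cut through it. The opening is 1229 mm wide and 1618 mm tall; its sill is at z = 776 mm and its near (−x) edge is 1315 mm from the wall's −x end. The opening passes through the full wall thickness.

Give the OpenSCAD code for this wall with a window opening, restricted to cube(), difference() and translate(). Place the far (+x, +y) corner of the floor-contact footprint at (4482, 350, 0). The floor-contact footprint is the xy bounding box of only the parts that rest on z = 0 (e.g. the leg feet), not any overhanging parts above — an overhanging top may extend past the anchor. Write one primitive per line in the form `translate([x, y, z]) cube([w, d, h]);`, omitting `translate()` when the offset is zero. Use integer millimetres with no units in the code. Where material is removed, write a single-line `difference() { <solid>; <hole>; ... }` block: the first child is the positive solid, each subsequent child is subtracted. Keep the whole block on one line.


difference() { translate([386, 231, 0]) cube([4096, 119, 2622]); translate([1701, 231, 776]) cube([1229, 119, 1618]); }


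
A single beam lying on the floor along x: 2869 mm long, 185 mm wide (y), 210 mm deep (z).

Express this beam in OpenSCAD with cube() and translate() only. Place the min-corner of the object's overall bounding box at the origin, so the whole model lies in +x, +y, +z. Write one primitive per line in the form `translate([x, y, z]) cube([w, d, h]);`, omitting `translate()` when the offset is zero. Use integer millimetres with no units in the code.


cube([2869, 185, 210]);


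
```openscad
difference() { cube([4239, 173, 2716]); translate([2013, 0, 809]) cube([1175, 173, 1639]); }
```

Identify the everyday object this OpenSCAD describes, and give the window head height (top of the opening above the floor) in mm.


A wall with a window opening. The window head height is 2448 mm.

A wall with a rectangular opening subtracted — a window. Sill at z = 809, opening 1639 mm tall, so the head is at 809 + 1639 = 2448 mm.


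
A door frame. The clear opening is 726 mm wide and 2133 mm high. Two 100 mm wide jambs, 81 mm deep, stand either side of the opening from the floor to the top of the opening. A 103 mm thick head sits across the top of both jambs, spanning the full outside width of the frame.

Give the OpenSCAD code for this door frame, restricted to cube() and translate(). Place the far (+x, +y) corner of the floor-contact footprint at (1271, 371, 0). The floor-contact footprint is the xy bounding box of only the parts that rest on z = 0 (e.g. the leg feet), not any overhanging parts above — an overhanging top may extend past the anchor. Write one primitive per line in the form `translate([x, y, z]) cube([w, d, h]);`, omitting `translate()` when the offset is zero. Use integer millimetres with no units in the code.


translate([345, 290, 0]) cube([100, 81, 2133]);
translate([1171, 290, 0]) cube([100, 81, 2133]);
translate([345, 290, 2133]) cube([926, 81, 103]);


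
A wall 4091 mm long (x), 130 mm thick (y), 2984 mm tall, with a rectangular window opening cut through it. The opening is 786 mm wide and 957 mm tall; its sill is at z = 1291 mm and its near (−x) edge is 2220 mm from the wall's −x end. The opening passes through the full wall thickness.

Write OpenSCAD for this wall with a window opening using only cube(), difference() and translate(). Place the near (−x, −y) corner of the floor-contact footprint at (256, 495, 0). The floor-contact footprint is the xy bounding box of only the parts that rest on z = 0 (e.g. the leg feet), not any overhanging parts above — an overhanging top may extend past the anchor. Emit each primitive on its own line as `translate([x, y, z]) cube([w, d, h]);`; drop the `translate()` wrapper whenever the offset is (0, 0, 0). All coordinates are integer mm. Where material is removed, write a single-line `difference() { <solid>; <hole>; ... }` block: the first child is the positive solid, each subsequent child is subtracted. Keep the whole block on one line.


difference() { translate([256, 495, 0]) cube([4091, 130, 2984]); translate([2476, 495, 1291]) cube([786, 130, 957]); }


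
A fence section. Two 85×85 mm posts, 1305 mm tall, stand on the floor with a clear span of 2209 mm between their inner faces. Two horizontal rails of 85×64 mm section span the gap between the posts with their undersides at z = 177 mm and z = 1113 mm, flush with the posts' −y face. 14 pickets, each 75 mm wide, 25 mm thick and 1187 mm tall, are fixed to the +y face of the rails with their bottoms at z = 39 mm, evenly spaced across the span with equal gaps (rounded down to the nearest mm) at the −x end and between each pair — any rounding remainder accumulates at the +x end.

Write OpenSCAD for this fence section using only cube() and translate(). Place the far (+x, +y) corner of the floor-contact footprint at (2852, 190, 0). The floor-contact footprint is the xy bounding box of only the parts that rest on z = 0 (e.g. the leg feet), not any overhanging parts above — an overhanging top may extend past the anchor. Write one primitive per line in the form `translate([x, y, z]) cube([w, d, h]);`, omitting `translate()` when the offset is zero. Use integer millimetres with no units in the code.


translate([473, 105, 0]) cube([85, 85, 1305]);
translate([2767, 105, 0]) cube([85, 85, 1305]);
translate([558, 105, 177]) cube([2209, 85, 64]);
translate([558, 105, 1113]) cube([2209, 85, 64]);
translate([635, 190, 39]) cube([75, 25, 1187]);
translate([787, 190, 39]) cube([75, 25, 1187]);
translate([939, 190, 39]) cube([75, 25, 1187]);
translate([1091, 190, 39]) cube([75, 25, 1187]);
translate([1243, 190, 39]) cube([75, 25, 1187]);
translate([1395, 190, 39]) cube([75, 25, 1187]);
translate([1547, 190, 39]) cube([75, 25, 1187]);
translate([1699, 190, 39]) cube([75, 25, 1187]);
translate([1851, 190, 39]) cube([75, 25, 1187]);
translate([2003, 190, 39]) cube([75, 25, 1187]);
translate([2155, 190, 39]) cube([75, 25, 1187]);
translate([2307, 190, 39]) cube([75, 25, 1187]);
translate([2459, 190, 39]) cube([75, 25, 1187]);
translate([2611, 190, 39]) cube([75, 25, 1187]);


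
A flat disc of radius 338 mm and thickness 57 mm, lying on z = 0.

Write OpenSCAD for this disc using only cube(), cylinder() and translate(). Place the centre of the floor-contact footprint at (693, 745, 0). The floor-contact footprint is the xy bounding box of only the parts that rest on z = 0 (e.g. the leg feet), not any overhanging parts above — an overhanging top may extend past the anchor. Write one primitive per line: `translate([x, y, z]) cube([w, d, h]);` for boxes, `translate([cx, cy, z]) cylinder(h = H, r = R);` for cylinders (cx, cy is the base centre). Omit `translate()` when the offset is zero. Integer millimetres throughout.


translate([693, 745, 0]) cylinder(h = 57, r = 338);


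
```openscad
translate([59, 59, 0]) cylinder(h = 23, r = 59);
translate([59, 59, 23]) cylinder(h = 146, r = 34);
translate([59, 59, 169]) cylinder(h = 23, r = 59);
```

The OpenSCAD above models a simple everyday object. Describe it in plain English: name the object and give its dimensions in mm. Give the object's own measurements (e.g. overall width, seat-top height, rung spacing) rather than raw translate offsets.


A spool: two coaxial disc flanges of radius 59 mm and thickness 23 mm, joined by a core cylinder of radius 34 mm and height 146 mm. The lower flange rests on z = 0 and the three cylinders share a vertical axis.


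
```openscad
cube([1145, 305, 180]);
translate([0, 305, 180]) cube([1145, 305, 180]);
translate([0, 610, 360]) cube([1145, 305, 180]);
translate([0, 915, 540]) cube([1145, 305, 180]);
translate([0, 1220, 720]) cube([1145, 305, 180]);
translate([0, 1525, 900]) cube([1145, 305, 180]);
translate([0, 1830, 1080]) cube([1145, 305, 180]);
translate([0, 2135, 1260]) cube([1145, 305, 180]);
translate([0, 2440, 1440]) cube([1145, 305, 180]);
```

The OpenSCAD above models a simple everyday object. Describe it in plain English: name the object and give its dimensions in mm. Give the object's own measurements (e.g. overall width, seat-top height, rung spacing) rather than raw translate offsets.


A straight staircase of 9 solid steps. Each step is 1145 mm wide (x), 305 mm deep (y, the going) and 180 mm tall (the rise). The first step rests on the floor; each subsequent step sits one going further in +y and one rise higher in +z, directly behind and above the previous step with no overlap.


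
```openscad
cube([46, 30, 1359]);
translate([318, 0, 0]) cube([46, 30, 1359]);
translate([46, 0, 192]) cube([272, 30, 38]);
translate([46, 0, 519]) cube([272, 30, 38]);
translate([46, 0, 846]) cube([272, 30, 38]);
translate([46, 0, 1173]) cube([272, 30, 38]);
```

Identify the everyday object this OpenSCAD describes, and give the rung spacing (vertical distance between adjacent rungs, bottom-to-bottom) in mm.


A ladder. The rung spacing is 327 mm.

Two tall 46×30 posts with 4 short bars between them — a ladder. Adjacent rungs sit at z = 192 and z = 519, so the spacing is 519 − 192 = 327 mm.


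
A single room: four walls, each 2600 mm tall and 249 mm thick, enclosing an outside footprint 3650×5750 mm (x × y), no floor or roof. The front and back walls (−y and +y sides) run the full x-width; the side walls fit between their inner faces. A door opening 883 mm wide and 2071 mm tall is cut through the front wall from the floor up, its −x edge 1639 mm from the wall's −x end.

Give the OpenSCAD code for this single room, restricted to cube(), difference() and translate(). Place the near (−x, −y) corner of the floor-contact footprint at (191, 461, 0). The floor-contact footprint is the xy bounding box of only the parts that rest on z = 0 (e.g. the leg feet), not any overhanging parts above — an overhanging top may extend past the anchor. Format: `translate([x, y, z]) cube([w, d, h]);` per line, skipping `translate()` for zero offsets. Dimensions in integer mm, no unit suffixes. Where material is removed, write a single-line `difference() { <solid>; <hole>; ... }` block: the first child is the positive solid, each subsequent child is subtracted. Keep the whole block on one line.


difference() { translate([191, 461, 0]) cube([3650, 249, 2600]); translate([1830, 461, 0]) cube([883, 249, 2071]); }
translate([191, 5962, 0]) cube([3650, 249, 2600]);
translate([191, 710, 0]) cube([249, 5252, 2600]);
translate([3592, 710, 0]) cube([249, 5252, 2600]);


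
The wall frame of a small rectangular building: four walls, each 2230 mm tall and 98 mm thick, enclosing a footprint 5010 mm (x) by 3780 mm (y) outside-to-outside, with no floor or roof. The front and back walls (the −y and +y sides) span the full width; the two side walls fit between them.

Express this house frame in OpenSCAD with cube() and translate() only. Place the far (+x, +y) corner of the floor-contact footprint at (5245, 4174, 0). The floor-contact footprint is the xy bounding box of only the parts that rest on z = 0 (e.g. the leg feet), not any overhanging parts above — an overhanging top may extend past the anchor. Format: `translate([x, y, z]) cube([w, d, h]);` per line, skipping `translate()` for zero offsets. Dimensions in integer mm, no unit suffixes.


translate([235, 394, 0]) cube([5010, 98, 2230]);
translate([235, 4076, 0]) cube([5010, 98, 2230]);
translate([235, 492, 0]) cube([98, 3584, 2230]);
translate([5147, 492, 0]) cube([98, 3584, 2230]);


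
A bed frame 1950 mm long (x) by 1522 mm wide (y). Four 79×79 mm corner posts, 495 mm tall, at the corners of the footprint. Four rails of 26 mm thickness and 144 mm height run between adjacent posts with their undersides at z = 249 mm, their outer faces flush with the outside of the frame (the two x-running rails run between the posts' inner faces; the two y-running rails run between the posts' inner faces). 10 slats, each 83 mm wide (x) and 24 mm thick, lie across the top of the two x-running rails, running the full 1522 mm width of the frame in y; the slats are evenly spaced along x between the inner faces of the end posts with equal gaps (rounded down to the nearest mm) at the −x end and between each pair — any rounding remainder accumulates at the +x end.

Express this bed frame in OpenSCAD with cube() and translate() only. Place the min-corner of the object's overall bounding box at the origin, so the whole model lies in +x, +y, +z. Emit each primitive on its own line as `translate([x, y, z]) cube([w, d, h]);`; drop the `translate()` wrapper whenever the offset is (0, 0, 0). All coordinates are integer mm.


cube([79, 79, 495]);
translate([0, 1443, 0]) cube([79, 79, 495]);
translate([1871, 0, 0]) cube([79, 79, 495]);
translate([1871, 1443, 0]) cube([79, 79, 495]);
translate([79, 0, 249]) cube([1792, 26, 144]);
translate([79, 1496, 249]) cube([1792, 26, 144]);
translate([0, 79, 249]) cube([26, 1364, 144]);
translate([1924, 79, 249]) cube([26, 1364, 144]);
translate([166, 0, 393]) cube([83, 1522, 24]);
translate([336, 0, 393]) cube([83, 1522, 24]);
translate([506, 0, 393]) cube([83, 1522, 24]);
translate([676, 0, 393]) cube([83, 1522, 24]);
translate([846, 0, 393]) cube([83, 1522, 24]);
translate([1016, 0, 393]) cube([83, 1522, 24]);
translate([1186, 0, 393]) cube([83, 1522, 24]);
translate([1356, 0, 393]) cube([83, 1522, 24]);
translate([1526, 0, 393]) cube([83, 1522, 24]);
translate([1696, 0, 393]) cube([83, 1522, 24]);


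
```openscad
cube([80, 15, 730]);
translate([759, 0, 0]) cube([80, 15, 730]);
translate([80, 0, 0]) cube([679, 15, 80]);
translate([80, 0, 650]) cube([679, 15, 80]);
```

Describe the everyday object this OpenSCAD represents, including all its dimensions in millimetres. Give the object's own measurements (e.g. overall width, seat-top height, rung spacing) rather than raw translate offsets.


A rectangular picture frame lying in the x–z plane (depth along y). The opening is 679 mm wide (x) by 570 mm tall (z), surrounded by a border 80 mm wide on all four sides. The frame is 15 mm deep and is made of two full-height vertical stiles with two horizontal rails fitted between them.


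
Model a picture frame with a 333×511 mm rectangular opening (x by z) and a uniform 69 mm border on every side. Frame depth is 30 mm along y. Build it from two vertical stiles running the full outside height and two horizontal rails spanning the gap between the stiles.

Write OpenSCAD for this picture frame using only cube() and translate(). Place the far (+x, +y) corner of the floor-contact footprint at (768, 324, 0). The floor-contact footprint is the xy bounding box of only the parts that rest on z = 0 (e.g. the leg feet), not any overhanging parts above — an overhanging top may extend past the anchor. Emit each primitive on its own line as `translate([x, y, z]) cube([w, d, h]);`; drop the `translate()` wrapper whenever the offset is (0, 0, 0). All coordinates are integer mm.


translate([297, 294, 0]) cube([69, 30, 649]);
translate([699, 294, 0]) cube([69, 30, 649]);
translate([366, 294, 0]) cube([333, 30, 69]);
translate([366, 294, 580]) cube([333, 30, 69]);


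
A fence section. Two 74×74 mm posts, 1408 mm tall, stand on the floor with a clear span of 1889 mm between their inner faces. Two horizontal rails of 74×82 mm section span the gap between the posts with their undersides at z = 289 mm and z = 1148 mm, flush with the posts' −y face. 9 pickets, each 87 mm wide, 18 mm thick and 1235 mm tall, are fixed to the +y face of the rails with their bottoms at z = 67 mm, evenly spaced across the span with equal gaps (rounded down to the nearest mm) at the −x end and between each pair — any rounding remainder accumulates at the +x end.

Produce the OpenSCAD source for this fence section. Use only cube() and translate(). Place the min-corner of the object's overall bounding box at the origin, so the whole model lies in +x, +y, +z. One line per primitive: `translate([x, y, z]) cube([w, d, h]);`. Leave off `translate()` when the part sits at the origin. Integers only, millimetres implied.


cube([74, 74, 1408]);
translate([1963, 0, 0]) cube([74, 74, 1408]);
translate([74, 0, 289]) cube([1889, 74, 82]);
translate([74, 0, 1148]) cube([1889, 74, 82]);
translate([184, 74, 67]) cube([87, 18, 1235]);
translate([381, 74, 67]) cube([87, 18, 1235]);
translate([578, 74, 67]) cube([87, 18, 1235]);
translate([775, 74, 67]) cube([87, 18, 1235]);
translate([972, 74, 67]) cube([87, 18, 1235]);
translate([1169, 74, 67]) cube([87, 18, 1235]);
translate([1366, 74, 67]) cube([87, 18, 1235]);
translate([1563, 74, 67]) cube([87, 18, 1235]);
translate([1760, 74, 67]) cube([87, 18, 1235]);


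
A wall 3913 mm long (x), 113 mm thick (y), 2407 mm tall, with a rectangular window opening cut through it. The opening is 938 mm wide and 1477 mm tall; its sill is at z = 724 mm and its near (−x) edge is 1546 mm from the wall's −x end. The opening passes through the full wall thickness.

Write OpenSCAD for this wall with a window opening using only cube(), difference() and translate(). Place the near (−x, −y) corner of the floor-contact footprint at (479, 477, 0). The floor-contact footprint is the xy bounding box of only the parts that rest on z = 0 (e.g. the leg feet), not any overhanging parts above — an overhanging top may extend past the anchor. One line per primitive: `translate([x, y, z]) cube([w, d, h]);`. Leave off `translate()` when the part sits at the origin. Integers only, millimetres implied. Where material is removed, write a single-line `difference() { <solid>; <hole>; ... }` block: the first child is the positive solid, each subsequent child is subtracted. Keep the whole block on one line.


difference() { translate([479, 477, 0]) cube([3913, 113, 2407]); translate([2025, 477, 724]) cube([938, 113, 1477]); }


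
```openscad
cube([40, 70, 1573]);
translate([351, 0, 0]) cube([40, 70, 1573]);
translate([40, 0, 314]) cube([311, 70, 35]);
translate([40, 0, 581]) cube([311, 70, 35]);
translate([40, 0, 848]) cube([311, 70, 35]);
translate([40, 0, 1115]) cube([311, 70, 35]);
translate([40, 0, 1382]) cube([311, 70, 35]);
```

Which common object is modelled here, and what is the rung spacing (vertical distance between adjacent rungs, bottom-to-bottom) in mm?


A ladder. The rung spacing is 267 mm.

Two tall 40×70 posts with 5 short bars between them — a ladder. Adjacent rungs sit at z = 314 and z = 581, so the spacing is 581 − 314 = 267 mm.


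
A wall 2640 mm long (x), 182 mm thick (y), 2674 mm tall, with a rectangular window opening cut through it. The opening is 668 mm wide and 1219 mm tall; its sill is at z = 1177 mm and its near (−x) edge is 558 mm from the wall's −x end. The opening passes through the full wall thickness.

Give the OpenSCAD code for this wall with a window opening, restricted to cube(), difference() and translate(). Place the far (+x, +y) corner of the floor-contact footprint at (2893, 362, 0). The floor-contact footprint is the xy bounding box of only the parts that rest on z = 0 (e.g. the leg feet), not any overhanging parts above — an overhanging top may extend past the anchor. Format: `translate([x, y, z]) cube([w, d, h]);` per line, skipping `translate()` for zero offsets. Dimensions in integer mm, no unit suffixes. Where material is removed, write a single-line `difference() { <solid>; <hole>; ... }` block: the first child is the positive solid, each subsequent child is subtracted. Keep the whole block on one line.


difference() { translate([253, 180, 0]) cube([2640, 182, 2674]); translate([811, 180, 1177]) cube([668, 182, 1219]); }


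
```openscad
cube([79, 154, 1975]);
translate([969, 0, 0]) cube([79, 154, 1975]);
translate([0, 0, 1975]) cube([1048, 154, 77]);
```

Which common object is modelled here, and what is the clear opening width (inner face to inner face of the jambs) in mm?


A door frame. The clear opening width is 890 mm.

Two 1975 mm tall posts with a header on top — a door frame. The left jamb is 79 mm wide at x = 0; the right jamb starts at x = 969. The clear opening is 969 − 79 = 890 mm.


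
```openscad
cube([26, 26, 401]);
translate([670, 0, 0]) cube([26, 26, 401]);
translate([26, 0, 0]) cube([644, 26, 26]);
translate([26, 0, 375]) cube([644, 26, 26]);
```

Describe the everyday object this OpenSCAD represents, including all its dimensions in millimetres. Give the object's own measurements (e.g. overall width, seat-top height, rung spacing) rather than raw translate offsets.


A rectangular picture frame lying in the x–z plane (depth along y). The opening is 644 mm wide (x) by 349 mm tall (z), surrounded by a border 26 mm wide on all four sides. The frame is 26 mm deep and is made of two full-height vertical stiles with two horizontal rails fitted between them.


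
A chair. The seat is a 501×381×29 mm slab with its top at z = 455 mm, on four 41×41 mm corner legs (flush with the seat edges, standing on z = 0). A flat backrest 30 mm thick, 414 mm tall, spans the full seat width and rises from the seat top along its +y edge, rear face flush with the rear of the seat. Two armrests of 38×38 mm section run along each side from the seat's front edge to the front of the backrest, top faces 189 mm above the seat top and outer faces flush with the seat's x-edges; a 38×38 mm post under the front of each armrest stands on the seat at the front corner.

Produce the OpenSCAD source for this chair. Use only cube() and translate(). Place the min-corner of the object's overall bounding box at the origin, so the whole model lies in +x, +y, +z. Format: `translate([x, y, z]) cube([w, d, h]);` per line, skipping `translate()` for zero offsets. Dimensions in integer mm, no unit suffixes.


translate([0, 0, 426]) cube([501, 381, 29]);
cube([41, 41, 426]);
translate([460, 0, 0]) cube([41, 41, 426]);
translate([0, 340, 0]) cube([41, 41, 426]);
translate([460, 340, 0]) cube([41, 41, 426]);
translate([0, 351, 455]) cube([501, 30, 414]);
translate([0, 0, 606]) cube([38, 351, 38]);
translate([463, 0, 606]) cube([38, 351, 38]);
translate([0, 0, 455]) cube([38, 38, 151]);
translate([463, 0, 455]) cube([38, 38, 151]);


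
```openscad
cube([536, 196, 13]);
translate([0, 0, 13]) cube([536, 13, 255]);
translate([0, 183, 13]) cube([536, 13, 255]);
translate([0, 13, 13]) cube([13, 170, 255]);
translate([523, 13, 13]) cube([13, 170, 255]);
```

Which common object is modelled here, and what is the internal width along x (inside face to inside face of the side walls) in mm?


An open box. The internal width is 510 mm.

A 536×196 base slab with four walls standing on it — an open box. The base is 536 mm wide and the walls are 13 mm thick, so the internal width is 536 − 2 × 13 = 510 mm.


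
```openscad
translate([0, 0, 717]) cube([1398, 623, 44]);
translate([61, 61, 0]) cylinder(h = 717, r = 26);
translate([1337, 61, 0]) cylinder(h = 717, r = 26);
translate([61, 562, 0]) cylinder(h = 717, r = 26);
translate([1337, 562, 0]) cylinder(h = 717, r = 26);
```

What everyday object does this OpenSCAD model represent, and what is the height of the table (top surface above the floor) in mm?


A table. The table height is 761 mm.

A 1398×623×44 slab sits at z = 717 on four Ø52 mm round legs — a table. The top surface is at 717 + 44 = 761 mm.


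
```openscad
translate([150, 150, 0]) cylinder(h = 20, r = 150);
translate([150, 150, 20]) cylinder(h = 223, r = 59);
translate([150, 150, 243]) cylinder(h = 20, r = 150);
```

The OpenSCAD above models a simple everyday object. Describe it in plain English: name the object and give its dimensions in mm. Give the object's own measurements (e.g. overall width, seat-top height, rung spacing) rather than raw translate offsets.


A spool: two coaxial disc flanges of radius 150 mm and thickness 20 mm, joined by a core cylinder of radius 59 mm and height 223 mm. The lower flange rests on z = 0 and the three cylinders share a vertical axis.


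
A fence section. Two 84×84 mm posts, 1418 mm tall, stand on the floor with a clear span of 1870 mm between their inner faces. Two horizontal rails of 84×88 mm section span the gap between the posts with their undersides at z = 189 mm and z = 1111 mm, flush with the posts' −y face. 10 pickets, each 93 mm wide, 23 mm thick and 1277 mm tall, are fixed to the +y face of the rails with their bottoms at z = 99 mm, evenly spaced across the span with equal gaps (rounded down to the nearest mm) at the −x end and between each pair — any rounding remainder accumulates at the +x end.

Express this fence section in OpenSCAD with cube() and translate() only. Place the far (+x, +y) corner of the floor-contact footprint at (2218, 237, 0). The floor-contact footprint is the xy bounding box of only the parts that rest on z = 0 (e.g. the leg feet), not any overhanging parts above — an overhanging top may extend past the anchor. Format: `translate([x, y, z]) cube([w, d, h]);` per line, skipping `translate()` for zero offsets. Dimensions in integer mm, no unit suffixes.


translate([180, 153, 0]) cube([84, 84, 1418]);
translate([2134, 153, 0]) cube([84, 84, 1418]);
translate([264, 153, 189]) cube([1870, 84, 88]);
translate([264, 153, 1111]) cube([1870, 84, 88]);
translate([349, 237, 99]) cube([93, 23, 1277]);
translate([527, 237, 99]) cube([93, 23, 1277]);
translate([705, 237, 99]) cube([93, 23, 1277]);
translate([883, 237, 99]) cube([93, 23, 1277]);
translate([1061, 237, 99]) cube([93, 23, 1277]);
translate([1239, 237, 99]) cube([93, 23, 1277]);
translate([1417, 237, 99]) cube([93, 23, 1277]);
translate([1595, 237, 99]) cube([93, 23, 1277]);
translate([1773, 237, 99]) cube([93, 23, 1277]);
translate([1951, 237, 99]) cube([93, 23, 1277]);


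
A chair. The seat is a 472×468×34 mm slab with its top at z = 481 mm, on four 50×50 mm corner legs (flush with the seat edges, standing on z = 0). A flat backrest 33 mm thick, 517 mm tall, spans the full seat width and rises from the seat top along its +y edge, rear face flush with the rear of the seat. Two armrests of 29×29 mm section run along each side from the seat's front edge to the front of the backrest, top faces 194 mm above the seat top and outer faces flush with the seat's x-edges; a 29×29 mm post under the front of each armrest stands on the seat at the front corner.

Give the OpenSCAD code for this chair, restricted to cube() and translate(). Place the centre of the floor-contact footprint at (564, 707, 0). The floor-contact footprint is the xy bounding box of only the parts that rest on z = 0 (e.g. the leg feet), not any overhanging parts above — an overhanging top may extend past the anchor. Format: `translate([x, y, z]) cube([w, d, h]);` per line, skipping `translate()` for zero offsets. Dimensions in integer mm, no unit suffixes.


// leg_h = 481 - 34 = 447
// arm post h = 194 - 29 = 165
translate([328, 473, 447]) cube([472, 468, 34]);
translate([328, 473, 0]) cube([50, 50, 447]);
translate([750, 473, 0]) cube([50, 50, 447]);
translate([328, 891, 0]) cube([50, 50, 447]);
translate([750, 891, 0]) cube([50, 50, 447]);
translate([328, 908, 481]) cube([472, 33, 517]);
translate([328, 473, 646]) cube([29, 435, 29]);
translate([771, 473, 646]) cube([29, 435, 29]);
translate([328, 473, 481]) cube([29, 29, 165]);
translate([771, 473, 481]) cube([29, 29, 165]);


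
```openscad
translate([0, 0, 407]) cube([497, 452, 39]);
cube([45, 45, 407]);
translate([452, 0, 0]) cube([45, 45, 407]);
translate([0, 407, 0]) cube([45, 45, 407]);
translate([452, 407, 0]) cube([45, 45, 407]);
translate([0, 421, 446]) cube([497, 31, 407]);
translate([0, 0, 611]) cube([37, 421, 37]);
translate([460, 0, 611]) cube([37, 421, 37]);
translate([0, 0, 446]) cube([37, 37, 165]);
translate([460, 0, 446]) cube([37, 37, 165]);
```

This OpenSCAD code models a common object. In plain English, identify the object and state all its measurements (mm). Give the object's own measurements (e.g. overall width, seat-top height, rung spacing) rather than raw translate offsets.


A chair. The seat is a 497×452×39 mm slab with its top at z = 446 mm, on four 45×45 mm corner legs (flush with the seat edges, standing on z = 0). A flat backrest 31 mm thick, 407 mm tall, spans the full seat width and rises from the seat top along its +y edge, rear face flush with the rear of the seat. Two armrests of 37×37 mm section run along each side from the seat's front edge to the front of the backrest, top faces 202 mm above the seat top and outer faces flush with the seat's x-edges; a 37×37 mm post under the front of each armrest stands on the seat at the front corner.


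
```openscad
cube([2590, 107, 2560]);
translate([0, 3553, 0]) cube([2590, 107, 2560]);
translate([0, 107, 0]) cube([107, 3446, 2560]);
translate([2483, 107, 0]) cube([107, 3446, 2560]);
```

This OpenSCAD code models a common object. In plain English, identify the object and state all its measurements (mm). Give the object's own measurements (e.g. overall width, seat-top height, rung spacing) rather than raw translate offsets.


The wall frame of a small rectangular building: four walls, each 2560 mm tall and 107 mm thick, enclosing a footprint 2590 mm (x) by 3660 mm (y) outside-to-outside, with no floor or roof. The front and back walls (the −y and +y sides) span the full width; the two side walls fit between them.


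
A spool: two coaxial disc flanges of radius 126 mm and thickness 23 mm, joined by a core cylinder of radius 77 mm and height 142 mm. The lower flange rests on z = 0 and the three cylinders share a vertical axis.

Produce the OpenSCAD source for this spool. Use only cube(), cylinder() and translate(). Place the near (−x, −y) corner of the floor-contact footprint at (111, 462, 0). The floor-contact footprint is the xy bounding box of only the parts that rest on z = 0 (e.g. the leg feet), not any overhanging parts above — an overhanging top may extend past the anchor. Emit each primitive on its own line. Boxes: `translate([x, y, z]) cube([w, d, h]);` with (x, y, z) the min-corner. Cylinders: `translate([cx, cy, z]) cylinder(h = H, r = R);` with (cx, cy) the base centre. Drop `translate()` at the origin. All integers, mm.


translate([237, 588, 0]) cylinder(h = 23, r = 126);
translate([237, 588, 23]) cylinder(h = 142, r = 77);
translate([237, 588, 165]) cylinder(h = 23, r = 126);


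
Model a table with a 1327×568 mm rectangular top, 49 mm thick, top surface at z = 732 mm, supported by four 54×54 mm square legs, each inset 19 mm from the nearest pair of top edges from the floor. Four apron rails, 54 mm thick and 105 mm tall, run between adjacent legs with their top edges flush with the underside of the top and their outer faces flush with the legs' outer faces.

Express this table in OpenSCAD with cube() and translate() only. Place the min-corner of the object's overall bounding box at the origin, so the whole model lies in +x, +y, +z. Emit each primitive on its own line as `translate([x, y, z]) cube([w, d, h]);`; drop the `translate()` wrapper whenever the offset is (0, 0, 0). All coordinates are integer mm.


translate([0, 0, 683]) cube([1327, 568, 49]);
translate([19, 19, 0]) cube([54, 54, 683]);
translate([1254, 19, 0]) cube([54, 54, 683]);
translate([19, 495, 0]) cube([54, 54, 683]);
translate([1254, 495, 0]) cube([54, 54, 683]);
translate([73, 19, 578]) cube([1181, 54, 105]);
translate([73, 495, 578]) cube([1181, 54, 105]);
translate([19, 73, 578]) cube([54, 422, 105]);
translate([1254, 73, 578]) cube([54, 422, 105]);


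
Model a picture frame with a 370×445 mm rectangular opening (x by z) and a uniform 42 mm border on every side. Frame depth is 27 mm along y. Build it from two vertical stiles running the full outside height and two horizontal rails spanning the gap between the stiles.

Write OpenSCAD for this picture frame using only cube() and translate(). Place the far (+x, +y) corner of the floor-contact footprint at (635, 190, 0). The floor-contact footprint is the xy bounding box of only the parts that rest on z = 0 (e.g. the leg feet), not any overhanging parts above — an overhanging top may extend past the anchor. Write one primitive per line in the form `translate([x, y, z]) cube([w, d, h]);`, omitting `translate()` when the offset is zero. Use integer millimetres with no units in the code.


translate([181, 163, 0]) cube([42, 27, 529]);
translate([593, 163, 0]) cube([42, 27, 529]);
translate([223, 163, 0]) cube([370, 27, 42]);
translate([223, 163, 487]) cube([370, 27, 42]);


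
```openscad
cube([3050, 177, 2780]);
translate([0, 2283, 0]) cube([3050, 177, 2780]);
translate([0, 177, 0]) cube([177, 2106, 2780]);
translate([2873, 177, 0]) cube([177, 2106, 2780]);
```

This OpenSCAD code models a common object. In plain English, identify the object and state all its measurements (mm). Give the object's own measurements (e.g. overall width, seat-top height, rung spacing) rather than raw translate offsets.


The wall frame of a small rectangular building: four walls, each 2780 mm tall and 177 mm thick, enclosing a footprint 3050 mm (x) by 2460 mm (y) outside-to-outside, with no floor or roof. The front and back walls (the −y and +y sides) span the full width; the two side walls fit between them.


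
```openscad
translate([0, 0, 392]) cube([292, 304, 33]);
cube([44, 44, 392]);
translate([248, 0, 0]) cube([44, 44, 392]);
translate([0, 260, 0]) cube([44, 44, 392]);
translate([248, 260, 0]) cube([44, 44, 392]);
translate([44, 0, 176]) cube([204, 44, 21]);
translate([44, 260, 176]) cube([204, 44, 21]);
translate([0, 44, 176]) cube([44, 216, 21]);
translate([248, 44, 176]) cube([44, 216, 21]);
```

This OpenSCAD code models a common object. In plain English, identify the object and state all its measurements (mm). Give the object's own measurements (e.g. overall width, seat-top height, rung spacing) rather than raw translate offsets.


A simple wooden stool: a rectangular seat 292 mm (x) by 304 mm (y), 33 mm thick, top face at z = 425 mm, on four square legs, each 44×44 mm in cross-section. The legs rest on z = 0, each flush with a corner of the seat. Four stretchers, 44 mm wide and 21 mm tall, connect adjacent legs with their undersides at z = 176 mm, each running between the inner faces of the legs it joins and aligned with the legs' outer faces on the other axis.


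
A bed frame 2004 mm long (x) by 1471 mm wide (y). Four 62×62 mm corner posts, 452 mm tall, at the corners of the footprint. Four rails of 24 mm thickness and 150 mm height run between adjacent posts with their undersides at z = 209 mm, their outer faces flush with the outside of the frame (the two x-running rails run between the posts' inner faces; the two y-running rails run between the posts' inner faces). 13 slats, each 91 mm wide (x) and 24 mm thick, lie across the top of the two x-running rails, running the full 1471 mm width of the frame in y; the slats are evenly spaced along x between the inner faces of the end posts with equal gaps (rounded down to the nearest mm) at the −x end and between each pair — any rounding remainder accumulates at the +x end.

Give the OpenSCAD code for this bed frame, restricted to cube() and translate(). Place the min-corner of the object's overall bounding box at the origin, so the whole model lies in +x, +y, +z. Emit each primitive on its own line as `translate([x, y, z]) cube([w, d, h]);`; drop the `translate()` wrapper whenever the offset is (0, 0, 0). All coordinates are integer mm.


// slat z = rail_z + rail_h = 209 + 150 = 359
// slat gap = ⌊(1880 − 13·91) / 14⌋ = 49
cube([62, 62, 452]);
translate([0, 1409, 0]) cube([62, 62, 452]);
translate([1942, 0, 0]) cube([62, 62, 452]);
translate([1942, 1409, 0]) cube([62, 62, 452]);
translate([62, 0, 209]) cube([1880, 24, 150]);
translate([62, 1447, 209]) cube([1880, 24, 150]);
translate([0, 62, 209]) cube([24, 1347, 150]);
translate([1980, 62, 209]) cube([24, 1347, 150]);
translate([111, 0, 359]) cube([91, 1471, 24]);
translate([251, 0, 359]) cube([91, 1471, 24]);
translate([391, 0, 359]) cube([91, 1471, 24]);
translate([531, 0, 359]) cube([91, 1471, 24]);
translate([671, 0, 359]) cube([91, 1471, 24]);
translate([811, 0, 359]) cube([91, 1471, 24]);
translate([951, 0, 359]) cube([91, 1471, 24]);
translate([1091, 0, 359]) cube([91, 1471, 24]);
translate([1231, 0, 359]) cube([91, 1471, 24]);
translate([1371, 0, 359]) cube([91, 1471, 24]);
translate([1511, 0, 359]) cube([91, 1471, 24]);
translate([1651, 0, 359]) cube([91, 1471, 24]);
translate([1791, 0, 359]) cube([91, 1471, 24]);


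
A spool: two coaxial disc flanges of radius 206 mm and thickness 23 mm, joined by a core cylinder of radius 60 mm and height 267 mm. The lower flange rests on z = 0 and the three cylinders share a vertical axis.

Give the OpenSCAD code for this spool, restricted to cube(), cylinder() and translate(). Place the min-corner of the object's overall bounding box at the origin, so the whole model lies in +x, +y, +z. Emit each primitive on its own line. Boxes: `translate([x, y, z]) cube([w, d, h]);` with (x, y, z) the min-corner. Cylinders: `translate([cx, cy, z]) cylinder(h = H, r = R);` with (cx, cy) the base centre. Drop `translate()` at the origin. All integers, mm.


translate([206, 206, 0]) cylinder(h = 23, r = 206);
translate([206, 206, 23]) cylinder(h = 267, r = 60);
translate([206, 206, 290]) cylinder(h = 23, r = 206);


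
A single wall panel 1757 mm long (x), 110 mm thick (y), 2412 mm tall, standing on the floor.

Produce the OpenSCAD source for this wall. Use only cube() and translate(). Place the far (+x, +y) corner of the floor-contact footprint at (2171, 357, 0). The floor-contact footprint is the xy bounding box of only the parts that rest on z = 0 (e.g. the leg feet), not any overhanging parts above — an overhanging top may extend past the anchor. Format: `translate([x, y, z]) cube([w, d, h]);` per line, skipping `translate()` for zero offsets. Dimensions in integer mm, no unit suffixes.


translate([414, 247, 0]) cube([1757, 110, 2412]);
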